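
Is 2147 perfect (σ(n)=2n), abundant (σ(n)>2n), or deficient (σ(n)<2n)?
deficient

Proper divisors of 2147: sum = 1 + 19 + 113 = 133
Since 133 < 2147, 2147 is deficient.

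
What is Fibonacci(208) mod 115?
21

Matrix identity: Q^n = [[F_(n+1), F_n], [F_n, F_(n-1)]] with Q = [[1,1],[1,0]].
n = 208 = 11010000₂. Square-and-multiply, entries mod 115:
Q^1 = [[1,1],[1,0]]
Q^3 = (Q^1)²·Q = [[3,2],[2,1]]
Q^6 = (Q^3)² = [[13,8],[8,5]]
Q^13 = (Q^6)²·Q = [[32,3],[3,29]]
Q^26 = (Q^13)² = [[113,68],[68,45]]
Q^52 = (Q^26)² = [[28,49],[49,94]]
Q^104 = (Q^52)² = [[80,113],[113,82]]
Q^208 = (Q^104)² = [[79,21],[21,58]]
F_208 mod 115 = Q^208[0][1] = 21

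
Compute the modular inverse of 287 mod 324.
35

gcd(287, 324) = 1, so the inverse exists.
Extended Euclidean algorithm on (324, 287):
324 = 1 × 287 + 37  ⟹  37 = (1)·324 + (-1)·287
287 = 7 × 37 + 28  ⟹  28 = (-7)·324 + (8)·287
37 = 1 × 28 + 9  ⟹  9 = (8)·324 + (-9)·287
28 = 3 × 9 + 1  ⟹  1 = (-31)·324 + (35)·287
So (35)·287 ≡ 1 (mod 324), i.e. 287^(-1) ≡ 35 (mod 324).
Check: 287 × 35 = 10045 ≡ 1 (mod 324)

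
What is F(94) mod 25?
17

Matrix identity: Q^n = [[F_(n+1), F_n], [F_n, F_(n-1)]] with Q = [[1,1],[1,0]].
n = 94 = 1011110₂. Square-and-multiply, entries mod 25:
Q^1 = [[1,1],[1,0]]
Q^2 = (Q^1)² = [[2,1],[1,1]]
Q^5 = (Q^2)²·Q = [[8,5],[5,3]]
Q^11 = (Q^5)²·Q = [[19,14],[14,5]]
Q^23 = (Q^11)²·Q = [[18,7],[7,11]]
Q^47 = (Q^23)²·Q = [[1,23],[23,3]]
Q^94 = (Q^47)² = [[5,17],[17,13]]
F_94 mod 25 = Q^94[0][1] = 17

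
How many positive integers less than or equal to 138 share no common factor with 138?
44

138 = 2 × 3 × 23
φ(n) = n × ∏(1 - 1/p) for each prime p dividing n
φ(138) = 138 × (1 - 1/2) × (1 - 1/3) × (1 - 1/23) = 44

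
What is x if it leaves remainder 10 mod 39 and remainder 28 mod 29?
985

Using Chinese Remainder Theorem:
M = 39 × 29 = 1131
M1 = 29, M2 = 39
y1 = 29^(-1) mod 39 = 35
y2 = 39^(-1) mod 29 = 3
x = (10×29×35 + 28×39×3) mod 1131 = 985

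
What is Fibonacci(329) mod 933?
760

Matrix identity: Q^n = [[F_(n+1), F_n], [F_n, F_(n-1)]] with Q = [[1,1],[1,0]].
n = 329 = 101001001₂. Square-and-multiply, entries mod 933:
Q^1 = [[1,1],[1,0]]
Q^2 = (Q^1)² = [[2,1],[1,1]]
Q^5 = (Q^2)²·Q = [[8,5],[5,3]]
Q^10 = (Q^5)² = [[89,55],[55,34]]
Q^20 = (Q^10)² = [[683,234],[234,449]]
Q^41 = (Q^20)²·Q = [[547,631],[631,849]]
Q^82 = (Q^41)² = [[419,124],[124,295]]
Q^164 = (Q^82)² = [[605,834],[834,704]]
Q^329 = (Q^164)²·Q = [[856,760],[760,96]]
F_329 mod 933 = Q^329[0][1] = 760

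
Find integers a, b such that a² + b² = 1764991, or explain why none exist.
Not possible

Factorization: 1764991 = 17 × 47^3
By Fermat: n is sum of two squares iff every prime p ≡ 3 (mod 4) appears to even power.
Prime(s) ≡ 3 (mod 4) with odd exponent: [(47, 3)]
Therefore 1764991 cannot be expressed as a² + b².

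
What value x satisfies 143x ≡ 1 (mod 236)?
203

gcd(143, 236) = 1, so the inverse exists.
Extended Euclidean algorithm on (236, 143):
236 = 1 × 143 + 93  ⟹  93 = (1)·236 + (-1)·143
143 = 1 × 93 + 50  ⟹  50 = (-1)·236 + (2)·143
93 = 1 × 50 + 43  ⟹  43 = (2)·236 + (-3)·143
50 = 1 × 43 + 7  ⟹  7 = (-3)·236 + (5)·143
43 = 6 × 7 + 1  ⟹  1 = (20)·236 + (-33)·143
So (-33)·143 ≡ 1 (mod 236), i.e. 143^(-1) ≡ -33 ≡ 203 (mod 236).
Check: 143 × 203 = 29029 ≡ 1 (mod 236)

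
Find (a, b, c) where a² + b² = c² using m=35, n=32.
(201, 2240, 2249)

Euclid's formula: a = m² - n², b = 2mn, c = m² + n²
m = 35, n = 32
a = 35² - 32² = 1225 - 1024 = 201
b = 2 × 35 × 32 = 2240
c = 35² + 32² = 1225 + 1024 = 2249
Verification: 201² + 2240² = 40401 + 5017600 = 5058001 = 2249² ✓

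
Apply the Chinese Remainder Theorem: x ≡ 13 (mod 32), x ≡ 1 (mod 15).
301

Using Chinese Remainder Theorem:
M = 32 × 15 = 480
M1 = 15, M2 = 32
y1 = 15^(-1) mod 32 = 15
y2 = 32^(-1) mod 15 = 8
x = (13×15×15 + 1×32×8) mod 480 = 301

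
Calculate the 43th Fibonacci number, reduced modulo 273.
194

Matrix identity: Q^n = [[F_(n+1), F_n], [F_n, F_(n-1)]] with Q = [[1,1],[1,0]].
n = 43 = 101011₂. Square-and-multiply, entries mod 273:
Q^1 = [[1,1],[1,0]]
Q^2 = (Q^1)² = [[2,1],[1,1]]
Q^5 = (Q^2)²·Q = [[8,5],[5,3]]
Q^10 = (Q^5)² = [[89,55],[55,34]]
Q^21 = (Q^10)²·Q = [[239,26],[26,213]]
Q^43 = (Q^21)²·Q = [[207,194],[194,13]]
F_43 mod 273 = Q^43[0][1] = 194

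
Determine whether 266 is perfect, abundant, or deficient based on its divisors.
deficient

Proper divisors of 266: sum = 1 + 2 + 7 + 14 + 19 + 38 + 133 = 214
Since 214 < 266, 266 is deficient.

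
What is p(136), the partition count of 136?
10015581680

p(n) counts ways to write n as a sum of positive integers (order ignored).
Euler's pentagonal recurrence: p(k) = p(k-1) + p(k-2) - p(k-5) - p(k-7) + p(k-12) + p(k-15) - ... (offsets j(3j∓1)/2, signs ++--, p(0)=1, p(<0)=0).
DP table for k = 0..135: p(0)=1, p(1)=1, p(2)=2, p(3)=3, p(4)=5, p(5)=7, p(6)=11, p(7)=15, p(8)=22, p(9)=30, p(10)=42, p(11)=56, p(12)=77, p(13)=101, p(14)=135, p(15)=176, p(16)=231, p(17)=297, p(18)=385, p(19)=490, p(20)=627, p(21)=792, p(22)=1002, p(23)=1255, p(24)=1575, p(25)=1958, p(26)=2436, p(27)=3010, p(28)=3718, p(29)=4565, p(30)=5604, p(31)=6842, p(32)=8349, p(33)=10143, p(34)=12310, p(35)=14883, p(36)=17977, p(37)=21637, p(38)=26015, p(39)=31185, p(40)=37338, p(41)=44583, p(42)=53174, p(43)=63261, p(44)=75175, p(45)=89134, p(46)=105558, p(47)=124754, p(48)=147273, p(49)=173525, p(50)=204226, p(51)=239943, p(52)=281589, p(53)=329931, p(54)=386155, p(55)=451276, p(56)=526823, p(57)=614154, p(58)=715220, p(59)=831820, p(60)=966467, p(61)=1121505, p(62)=1300156, p(63)=1505499, p(64)=1741630, p(65)=2012558, p(66)=2323520, p(67)=2679689, p(68)=3087735, p(69)=3554345, p(70)=4087968, p(71)=4697205, p(72)=5392783, p(73)=6185689, p(74)=7089500, p(75)=8118264, p(76)=9289091, p(77)=10619863, p(78)=12132164, p(79)=13848650, p(80)=15796476, p(81)=18004327, p(82)=20506255, p(83)=23338469, p(84)=26543660, p(85)=30167357, p(86)=34262962, p(87)=38887673, p(88)=44108109, p(89)=49995925, p(90)=56634173, p(91)=64112359, p(92)=72533807, p(93)=82010177, p(94)=92669720, p(95)=104651419, p(96)=118114304, p(97)=133230930, p(98)=150198136, p(99)=169229875, p(100)=190569292, p(101)=214481126, p(102)=241265379, p(103)=271248950, p(104)=304801365, p(105)=342325709, p(106)=384276336, p(107)=431149389, p(108)=483502844, p(109)=541946240, p(110)=607163746, p(111)=679903203, p(112)=761002156, p(113)=851376628, p(114)=952050665, p(115)=1064144451, p(116)=1188908248, p(117)=1327710076, p(118)=1482074143, p(119)=1653668665, p(120)=1844349560, p(121)=2056148051, p(122)=2291320912, p(123)=2552338241, p(124)=2841940500, p(125)=3163127352, p(126)=3519222692, p(127)=3913864295, p(128)=4351078600, p(129)=4835271870, p(130)=5371315400, p(131)=5964539504, p(132)=6620830889, p(133)=7346629512, p(134)=8149040695, p(135)=9035836076.
Final step: p(136) = p(135) + p(134) - p(131) - p(129) + p(124) + p(121) - p(114) - p(110) + p(101) + p(96) - p(85) - p(79) + p(66) + p(59) - p(44) - p(36) + p(19) + p(10)
= 9035836076 + 8149040695 - 5964539504 - 4835271870 + 2841940500 + 2056148051 - 952050665 - 607163746 + 214481126 + 118114304 - 30167357 - 13848650 + 2323520 + 831820 - 75175 - 17977 + 490 + 42
= 10015581680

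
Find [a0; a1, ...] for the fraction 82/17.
[4; 1, 4, 1, 2]

Euclidean algorithm steps:
82 = 4 × 17 + 14
17 = 1 × 14 + 3
14 = 4 × 3 + 2
3 = 1 × 2 + 1
2 = 2 × 1 + 0
Continued fraction: [4; 1, 4, 1, 2]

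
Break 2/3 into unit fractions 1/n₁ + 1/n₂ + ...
1/2 + 1/6

Greedy algorithm:
2/3: ceiling(3/2) = 2, use 1/2
1/6: ceiling(6/1) = 6, use 1/6
Result: 2/3 = 1/2 + 1/6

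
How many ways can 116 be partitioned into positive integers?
1188908248

p(n) counts ways to write n as a sum of positive integers (order ignored).
Euler's pentagonal recurrence: p(k) = p(k-1) + p(k-2) - p(k-5) - p(k-7) + p(k-12) + p(k-15) - ... (offsets j(3j∓1)/2, signs ++--, p(0)=1, p(<0)=0).
DP table for k = 0..115: p(0)=1, p(1)=1, p(2)=2, p(3)=3, p(4)=5, p(5)=7, p(6)=11, p(7)=15, p(8)=22, p(9)=30, p(10)=42, p(11)=56, p(12)=77, p(13)=101, p(14)=135, p(15)=176, p(16)=231, p(17)=297, p(18)=385, p(19)=490, p(20)=627, p(21)=792, p(22)=1002, p(23)=1255, p(24)=1575, p(25)=1958, p(26)=2436, p(27)=3010, p(28)=3718, p(29)=4565, p(30)=5604, p(31)=6842, p(32)=8349, p(33)=10143, p(34)=12310, p(35)=14883, p(36)=17977, p(37)=21637, p(38)=26015, p(39)=31185, p(40)=37338, p(41)=44583, p(42)=53174, p(43)=63261, p(44)=75175, p(45)=89134, p(46)=105558, p(47)=124754, p(48)=147273, p(49)=173525, p(50)=204226, p(51)=239943, p(52)=281589, p(53)=329931, p(54)=386155, p(55)=451276, p(56)=526823, p(57)=614154, p(58)=715220, p(59)=831820, p(60)=966467, p(61)=1121505, p(62)=1300156, p(63)=1505499, p(64)=1741630, p(65)=2012558, p(66)=2323520, p(67)=2679689, p(68)=3087735, p(69)=3554345, p(70)=4087968, p(71)=4697205, p(72)=5392783, p(73)=6185689, p(74)=7089500, p(75)=8118264, p(76)=9289091, p(77)=10619863, p(78)=12132164, p(79)=13848650, p(80)=15796476, p(81)=18004327, p(82)=20506255, p(83)=23338469, p(84)=26543660, p(85)=30167357, p(86)=34262962, p(87)=38887673, p(88)=44108109, p(89)=49995925, p(90)=56634173, p(91)=64112359, p(92)=72533807, p(93)=82010177, p(94)=92669720, p(95)=104651419, p(96)=118114304, p(97)=133230930, p(98)=150198136, p(99)=169229875, p(100)=190569292, p(101)=214481126, p(102)=241265379, p(103)=271248950, p(104)=304801365, p(105)=342325709, p(106)=384276336, p(107)=431149389, p(108)=483502844, p(109)=541946240, p(110)=607163746, p(111)=679903203, p(112)=761002156, p(113)=851376628, p(114)=952050665, p(115)=1064144451.
Final step: p(116) = p(115) + p(114) - p(111) - p(109) + p(104) + p(101) - p(94) - p(90) + p(81) + p(76) - p(65) - p(59) + p(46) + p(39) - p(24) - p(16)
= 1064144451 + 952050665 - 679903203 - 541946240 + 304801365 + 214481126 - 92669720 - 56634173 + 18004327 + 9289091 - 2012558 - 831820 + 105558 + 31185 - 1575 - 231
= 1188908248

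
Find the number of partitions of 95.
104651419

p(n) counts ways to write n as a sum of positive integers (order ignored).
Euler's pentagonal recurrence: p(k) = p(k-1) + p(k-2) - p(k-5) - p(k-7) + p(k-12) + p(k-15) - ... (offsets j(3j∓1)/2, signs ++--, p(0)=1, p(<0)=0).
DP table for k = 0..94: p(0)=1, p(1)=1, p(2)=2, p(3)=3, p(4)=5, p(5)=7, p(6)=11, p(7)=15, p(8)=22, p(9)=30, p(10)=42, p(11)=56, p(12)=77, p(13)=101, p(14)=135, p(15)=176, p(16)=231, p(17)=297, p(18)=385, p(19)=490, p(20)=627, p(21)=792, p(22)=1002, p(23)=1255, p(24)=1575, p(25)=1958, p(26)=2436, p(27)=3010, p(28)=3718, p(29)=4565, p(30)=5604, p(31)=6842, p(32)=8349, p(33)=10143, p(34)=12310, p(35)=14883, p(36)=17977, p(37)=21637, p(38)=26015, p(39)=31185, p(40)=37338, p(41)=44583, p(42)=53174, p(43)=63261, p(44)=75175, p(45)=89134, p(46)=105558, p(47)=124754, p(48)=147273, p(49)=173525, p(50)=204226, p(51)=239943, p(52)=281589, p(53)=329931, p(54)=386155, p(55)=451276, p(56)=526823, p(57)=614154, p(58)=715220, p(59)=831820, p(60)=966467, p(61)=1121505, p(62)=1300156, p(63)=1505499, p(64)=1741630, p(65)=2012558, p(66)=2323520, p(67)=2679689, p(68)=3087735, p(69)=3554345, p(70)=4087968, p(71)=4697205, p(72)=5392783, p(73)=6185689, p(74)=7089500, p(75)=8118264, p(76)=9289091, p(77)=10619863, p(78)=12132164, p(79)=13848650, p(80)=15796476, p(81)=18004327, p(82)=20506255, p(83)=23338469, p(84)=26543660, p(85)=30167357, p(86)=34262962, p(87)=38887673, p(88)=44108109, p(89)=49995925, p(90)=56634173, p(91)=64112359, p(92)=72533807, p(93)=82010177, p(94)=92669720.
Final step: p(95) = p(94) + p(93) - p(90) - p(88) + p(83) + p(80) - p(73) - p(69) + p(60) + p(55) - p(44) - p(38) + p(25) + p(18) - p(3)
= 92669720 + 82010177 - 56634173 - 44108109 + 23338469 + 15796476 - 6185689 - 3554345 + 966467 + 451276 - 75175 - 26015 + 1958 + 385 - 3
= 104651419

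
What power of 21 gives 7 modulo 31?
2

Baby-step giant-step with step n = ⌈√31⌉ = 6.
Baby steps 21^j mod 31 (j:value) for j=0..5: 0:1, 1:21, 2:7, 3:23, 4:18, 5:6.
h = 7 is already in the table at j=2, so x = 2.
Check: 21^2 ≡ 7 (mod 31).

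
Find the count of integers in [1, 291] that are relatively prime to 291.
192

291 = 3 × 97
φ(n) = n × ∏(1 - 1/p) for each prime p dividing n
φ(291) = 291 × (1 - 1/3) × (1 - 1/97) = 192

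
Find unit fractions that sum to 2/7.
1/4 + 1/28

Greedy algorithm:
2/7: ceiling(7/2) = 4, use 1/4
1/28: ceiling(28/1) = 28, use 1/28
Result: 2/7 = 1/4 + 1/28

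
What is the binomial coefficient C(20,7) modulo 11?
3

Using Lucas' theorem:
Write n=20 and k=7 in base 11:
n in base 11: [1, 9]
k in base 11: [0, 7]
C(20,7) mod 11 = ∏ C(n_i, k_i) mod 11
Digit binomials (mod 11): C(1,0) = 1; C(9,7) = 36 ≡ 3
Product: 1 × 3 = 3 ≡ 3 (mod 11)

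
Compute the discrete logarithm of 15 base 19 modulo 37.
23

Baby-step giant-step with step n = ⌈√37⌉ = 7.
Baby steps 19^j mod 37 (j:value) for j=0..6: 0:1, 1:19, 2:28, 3:14, 4:7, 5:22, 6:11.
Giant-step multiplier: 19^(-7) ≡ 19^(36-7) = 19^29 ≡ 17 (mod 37).
Giant steps γ_i = 15·17^i mod 37: γ_0=15, γ_1=33, γ_2=6, γ_3=28 (in table at j=2).
x = i·n + j = 3·7 + 2 = 23.
Check: 19^23 ≡ 15 (mod 37).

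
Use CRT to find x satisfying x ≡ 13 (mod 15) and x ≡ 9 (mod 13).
178

Using Chinese Remainder Theorem:
M = 15 × 13 = 195
M1 = 13, M2 = 15
y1 = 13^(-1) mod 15 = 7
y2 = 15^(-1) mod 13 = 7
x = (13×13×7 + 9×15×7) mod 195 = 178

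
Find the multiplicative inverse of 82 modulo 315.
73

gcd(82, 315) = 1, so the inverse exists.
Extended Euclidean algorithm on (315, 82):
315 = 3 × 82 + 69  ⟹  69 = (1)·315 + (-3)·82
82 = 1 × 69 + 13  ⟹  13 = (-1)·315 + (4)·82
69 = 5 × 13 + 4  ⟹  4 = (6)·315 + (-23)·82
13 = 3 × 4 + 1  ⟹  1 = (-19)·315 + (73)·82
So (73)·82 ≡ 1 (mod 315), i.e. 82^(-1) ≡ 73 (mod 315).
Check: 82 × 73 = 5986 ≡ 1 (mod 315)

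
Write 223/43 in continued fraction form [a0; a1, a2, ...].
[5; 5, 2, 1, 2]

Euclidean algorithm steps:
223 = 5 × 43 + 8
43 = 5 × 8 + 3
8 = 2 × 3 + 2
3 = 1 × 2 + 1
2 = 2 × 1 + 0
Continued fraction: [5; 5, 2, 1, 2]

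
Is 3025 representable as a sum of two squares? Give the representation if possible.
0² + 55² (a=0, b=55)

Factorization: 3025 = 5^2 × 11^2
By Fermat: n is sum of two squares iff every prime p ≡ 3 (mod 4) appears to even power.
All primes ≡ 3 (mod 4) appear to even power.
Search a = 0, 1, 2, … for 3025 - a² a perfect square: first hit at a = 0: 3025 - 0 = 3025 = 55².
3025 = 0² + 55² = 0 + 3025 ✓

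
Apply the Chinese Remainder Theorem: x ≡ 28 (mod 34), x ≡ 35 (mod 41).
1388

Using Chinese Remainder Theorem:
M = 34 × 41 = 1394
M1 = 41, M2 = 34
y1 = 41^(-1) mod 34 = 5
y2 = 34^(-1) mod 41 = 35
x = (28×41×5 + 35×34×35) mod 1394 = 1388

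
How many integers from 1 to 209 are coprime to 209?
180

209 = 11 × 19
φ(n) = n × ∏(1 - 1/p) for each prime p dividing n
φ(209) = 209 × (1 - 1/11) × (1 - 1/19) = 180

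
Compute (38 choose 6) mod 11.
0

Using Lucas' theorem:
Write n=38 and k=6 in base 11:
n in base 11: [3, 5]
k in base 11: [0, 6]
C(38,6) mod 11 = ∏ C(n_i, k_i) mod 11
Digit binomials (mod 11): C(3,0) = 1; C(5,6) = 0 (k_i > n_i)
Product: 1 × 0 = 0 ≡ 0 (mod 11)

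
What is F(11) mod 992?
89

Matrix identity: Q^n = [[F_(n+1), F_n], [F_n, F_(n-1)]] with Q = [[1,1],[1,0]].
n = 11 = 1011₂. Square-and-multiply, entries mod 992:
Q^1 = [[1,1],[1,0]]
Q^2 = (Q^1)² = [[2,1],[1,1]]
Q^5 = (Q^2)²·Q = [[8,5],[5,3]]
Q^11 = (Q^5)²·Q = [[144,89],[89,55]]
F_11 mod 992 = Q^11[0][1] = 89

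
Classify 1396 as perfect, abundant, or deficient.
deficient

Proper divisors of 1396: sum = 1 + 2 + 4 + 349 + 698 = 1054
Since 1054 < 1396, 1396 is deficient.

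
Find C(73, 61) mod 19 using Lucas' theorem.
15

Using Lucas' theorem:
Write n=73 and k=61 in base 19:
n in base 19: [3, 16]
k in base 19: [3, 4]
C(73,61) mod 19 = ∏ C(n_i, k_i) mod 19
Digit binomials (mod 19): C(3,3) = 1; C(16,4) = 1820 ≡ 15
Product: 1 × 15 = 15 ≡ 15 (mod 19)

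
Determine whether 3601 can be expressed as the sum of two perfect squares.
1² + 60² (a=1, b=60)

Factorization: 3601 = 13 × 277
By Fermat: n is sum of two squares iff every prime p ≡ 3 (mod 4) appears to even power.
All primes ≡ 3 (mod 4) appear to even power.
Search a = 0, 1, 2, … for 3601 - a² a perfect square: first hit at a = 1: 3601 - 1 = 3600 = 60².
3601 = 1² + 60² = 1 + 3600 ✓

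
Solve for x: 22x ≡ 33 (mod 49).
x ≡ 26 (mod 49)

gcd(22, 49) = 1, which divides 33, so solutions exist.
Find 22^(-1) mod 49 by the extended Euclidean algorithm:
49 = 2 × 22 + 5  ⟹  5 = (1)·49 + (-2)·22
22 = 4 × 5 + 2  ⟹  2 = (-4)·49 + (9)·22
5 = 2 × 2 + 1  ⟹  1 = (9)·49 + (-20)·22
So (-20)·22 ≡ 1 (mod 49), i.e. 22^(-1) ≡ -20 ≡ 29 (mod 49).
x ≡ 29 × 33 = 957 ≡ 26 (mod 49).
Check: 22 × 26 = 572 ≡ 33 (mod 49).
Unique solution: x ≡ 26 (mod 49)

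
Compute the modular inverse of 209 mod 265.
194

gcd(209, 265) = 1, so the inverse exists.
Extended Euclidean algorithm on (265, 209):
265 = 1 × 209 + 56  ⟹  56 = (1)·265 + (-1)·209
209 = 3 × 56 + 41  ⟹  41 = (-3)·265 + (4)·209
56 = 1 × 41 + 15  ⟹  15 = (4)·265 + (-5)·209
41 = 2 × 15 + 11  ⟹  11 = (-11)·265 + (14)·209
15 = 1 × 11 + 4  ⟹  4 = (15)·265 + (-19)·209
11 = 2 × 4 + 3  ⟹  3 = (-41)·265 + (52)·209
4 = 1 × 3 + 1  ⟹  1 = (56)·265 + (-71)·209
So (-71)·209 ≡ 1 (mod 265), i.e. 209^(-1) ≡ -71 ≡ 194 (mod 265).
Check: 209 × 194 = 40546 ≡ 1 (mod 265)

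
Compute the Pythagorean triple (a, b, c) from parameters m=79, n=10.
(6141, 1580, 6341)

Euclid's formula: a = m² - n², b = 2mn, c = m² + n²
m = 79, n = 10
a = 79² - 10² = 6241 - 100 = 6141
b = 2 × 79 × 10 = 1580
c = 79² + 10² = 6241 + 100 = 6341
Verification: 6141² + 1580² = 37711881 + 2496400 = 40208281 = 6341² ✓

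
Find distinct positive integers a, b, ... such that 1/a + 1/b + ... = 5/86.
1/18 + 1/387

Greedy algorithm:
5/86: ceiling(86/5) = 18, use 1/18
1/387: ceiling(387/1) = 387, use 1/387
Result: 5/86 = 1/18 + 1/387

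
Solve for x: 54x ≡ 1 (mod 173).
157

gcd(54, 173) = 1, so the inverse exists.
Extended Euclidean algorithm on (173, 54):
173 = 3 × 54 + 11  ⟹  11 = (1)·173 + (-3)·54
54 = 4 × 11 + 10  ⟹  10 = (-4)·173 + (13)·54
11 = 1 × 10 + 1  ⟹  1 = (5)·173 + (-16)·54
So (-16)·54 ≡ 1 (mod 173), i.e. 54^(-1) ≡ -16 ≡ 157 (mod 173).
Check: 54 × 157 = 8478 ≡ 1 (mod 173)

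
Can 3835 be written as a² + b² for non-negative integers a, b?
Not possible

Factorization: 3835 = 5 × 13 × 59
By Fermat: n is sum of two squares iff every prime p ≡ 3 (mod 4) appears to even power.
Prime(s) ≡ 3 (mod 4) with odd exponent: [(59, 1)]
Therefore 3835 cannot be expressed as a² + b².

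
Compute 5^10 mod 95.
5

Repeated squaring. Binary of 10 = 1010.
5^1 ≡ 5 (mod 95); 5^2 ≡ 25 (mod 95); 5^4 ≡ 55 (mod 95); 5^8 ≡ 80 (mod 95)
5^10 = 5^2 × 5^8 ≡ 5 (mod 95)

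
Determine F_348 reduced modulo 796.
196

Matrix identity: Q^n = [[F_(n+1), F_n], [F_n, F_(n-1)]] with Q = [[1,1],[1,0]].
n = 348 = 101011100₂. Square-and-multiply, entries mod 796:
Q^1 = [[1,1],[1,0]]
Q^2 = (Q^1)² = [[2,1],[1,1]]
Q^5 = (Q^2)²·Q = [[8,5],[5,3]]
Q^10 = (Q^5)² = [[89,55],[55,34]]
Q^21 = (Q^10)²·Q = [[199,598],[598,397]]
Q^43 = (Q^21)²·Q = [[597,1],[1,596]]
Q^87 = (Q^43)²·Q = [[199,598],[598,397]]
Q^174 = (Q^87)² = [[1,596],[596,201]]
Q^348 = (Q^174)² = [[201,196],[196,5]]
F_348 mod 796 = Q^348[0][1] = 196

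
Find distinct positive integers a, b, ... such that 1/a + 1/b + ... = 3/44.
1/15 + 1/660

Greedy algorithm:
3/44: ceiling(44/3) = 15, use 1/15
1/660: ceiling(660/1) = 660, use 1/660
Result: 3/44 = 1/15 + 1/660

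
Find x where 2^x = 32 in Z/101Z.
5

Baby-step giant-step with step n = ⌈√101⌉ = 11.
Baby steps 2^j mod 101 (j:value) for j=0..10: 0:1, 1:2, 2:4, 3:8, 4:16, 5:32, 6:64, 7:27, 8:54, 9:7, 10:14.
h = 32 is already in the table at j=5, so x = 5.
Check: 2^5 ≡ 32 (mod 101).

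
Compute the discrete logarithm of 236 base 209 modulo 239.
103

Baby-step giant-step with step n = ⌈√239⌉ = 16.
Baby steps 209^j mod 239 (j:value) for j=0..15: 0:1, 1:209, 2:183, 3:7, 4:29, 5:86, 6:49, 7:203, 8:124, 9:104, 10:226, 11:151, 12:11, 13:148, 14:101, 15:77.
Giant-step multiplier: 209^(-16) ≡ 209^(238-16) = 209^222 ≡ 3 (mod 239).
Giant steps γ_i = 236·3^i mod 239: γ_0=236, γ_1=230, γ_2=212, γ_3=158, γ_4=235, γ_5=227, γ_6=203 (in table at j=7).
x = i·n + j = 6·16 + 7 = 103.
Check: 209^103 ≡ 236 (mod 239).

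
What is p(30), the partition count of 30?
5604

p(n) counts ways to write n as a sum of positive integers (order ignored).
Euler's pentagonal recurrence: p(k) = p(k-1) + p(k-2) - p(k-5) - p(k-7) + p(k-12) + p(k-15) - ... (offsets j(3j∓1)/2, signs ++--, p(0)=1, p(<0)=0).
DP table for k = 0..29: p(0)=1, p(1)=1, p(2)=2, p(3)=3, p(4)=5, p(5)=7, p(6)=11, p(7)=15, p(8)=22, p(9)=30, p(10)=42, p(11)=56, p(12)=77, p(13)=101, p(14)=135, p(15)=176, p(16)=231, p(17)=297, p(18)=385, p(19)=490, p(20)=627, p(21)=792, p(22)=1002, p(23)=1255, p(24)=1575, p(25)=1958, p(26)=2436, p(27)=3010, p(28)=3718, p(29)=4565.
Final step: p(30) = p(29) + p(28) - p(25) - p(23) + p(18) + p(15) - p(8) - p(4)
= 4565 + 3718 - 1958 - 1255 + 385 + 176 - 22 - 5
= 5604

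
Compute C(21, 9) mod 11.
10

Using Lucas' theorem:
Write n=21 and k=9 in base 11:
n in base 11: [1, 10]
k in base 11: [0, 9]
C(21,9) mod 11 = ∏ C(n_i, k_i) mod 11
Digit binomials (mod 11): C(1,0) = 1; C(10,9) = 10
Product: 1 × 10 = 10 ≡ 10 (mod 11)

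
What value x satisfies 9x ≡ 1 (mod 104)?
81

gcd(9, 104) = 1, so the inverse exists.
Extended Euclidean algorithm on (104, 9):
104 = 11 × 9 + 5  ⟹  5 = (1)·104 + (-11)·9
9 = 1 × 5 + 4  ⟹  4 = (-1)·104 + (12)·9
5 = 1 × 4 + 1  ⟹  1 = (2)·104 + (-23)·9
So (-23)·9 ≡ 1 (mod 104), i.e. 9^(-1) ≡ -23 ≡ 81 (mod 104).
Check: 9 × 81 = 729 ≡ 1 (mod 104)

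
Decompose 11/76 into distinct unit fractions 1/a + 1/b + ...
1/7 + 1/532

Greedy algorithm:
11/76: ceiling(76/11) = 7, use 1/7
1/532: ceiling(532/1) = 532, use 1/532
Result: 11/76 = 1/7 + 1/532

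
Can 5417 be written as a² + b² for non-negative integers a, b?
44² + 59² (a=44, b=59)

Factorization: 5417 = 5417
By Fermat: n is sum of two squares iff every prime p ≡ 3 (mod 4) appears to even power.
All primes ≡ 3 (mod 4) appear to even power.
Search a = 0, 1, 2, … for 5417 - a² a perfect square: first hit at a = 44: 5417 - 1936 = 3481 = 59².
5417 = 44² + 59² = 1936 + 3481 ✓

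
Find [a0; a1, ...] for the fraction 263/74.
[3; 1, 1, 4, 8]

Euclidean algorithm steps:
263 = 3 × 74 + 41
74 = 1 × 41 + 33
41 = 1 × 33 + 8
33 = 4 × 8 + 1
8 = 8 × 1 + 0
Continued fraction: [3; 1, 1, 4, 8]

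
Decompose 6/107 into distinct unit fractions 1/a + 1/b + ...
1/18 + 1/1926

Greedy algorithm:
6/107: ceiling(107/6) = 18, use 1/18
1/1926: ceiling(1926/1) = 1926, use 1/1926
Result: 6/107 = 1/18 + 1/1926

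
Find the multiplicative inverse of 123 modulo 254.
95

gcd(123, 254) = 1, so the inverse exists.
Extended Euclidean algorithm on (254, 123):
254 = 2 × 123 + 8  ⟹  8 = (1)·254 + (-2)·123
123 = 15 × 8 + 3  ⟹  3 = (-15)·254 + (31)·123
8 = 2 × 3 + 2  ⟹  2 = (31)·254 + (-64)·123
3 = 1 × 2 + 1  ⟹  1 = (-46)·254 + (95)·123
So (95)·123 ≡ 1 (mod 254), i.e. 123^(-1) ≡ 95 (mod 254).
Check: 123 × 95 = 11685 ≡ 1 (mod 254)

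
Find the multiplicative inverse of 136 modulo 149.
126

gcd(136, 149) = 1, so the inverse exists.
Extended Euclidean algorithm on (149, 136):
149 = 1 × 136 + 13  ⟹  13 = (1)·149 + (-1)·136
136 = 10 × 13 + 6  ⟹  6 = (-10)·149 + (11)·136
13 = 2 × 6 + 1  ⟹  1 = (21)·149 + (-23)·136
So (-23)·136 ≡ 1 (mod 149), i.e. 136^(-1) ≡ -23 ≡ 126 (mod 149).
Check: 136 × 126 = 17136 ≡ 1 (mod 149)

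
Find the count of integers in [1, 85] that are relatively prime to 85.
64

85 = 5 × 17
φ(n) = n × ∏(1 - 1/p) for each prime p dividing n
φ(85) = 85 × (1 - 1/5) × (1 - 1/17) = 64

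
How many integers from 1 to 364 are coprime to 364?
144

364 = 2^2 × 7 × 13
φ(n) = n × ∏(1 - 1/p) for each prime p dividing n
φ(364) = 364 × (1 - 1/2) × (1 - 1/7) × (1 - 1/13) = 144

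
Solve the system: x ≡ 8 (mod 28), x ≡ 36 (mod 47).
36

Using Chinese Remainder Theorem:
M = 28 × 47 = 1316
M1 = 47, M2 = 28
y1 = 47^(-1) mod 28 = 3
y2 = 28^(-1) mod 47 = 42
x = (8×47×3 + 36×28×42) mod 1316 = 36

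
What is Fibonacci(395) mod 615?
5

Matrix identity: Q^n = [[F_(n+1), F_n], [F_n, F_(n-1)]] with Q = [[1,1],[1,0]].
n = 395 = 110001011₂. Square-and-multiply, entries mod 615:
Q^1 = [[1,1],[1,0]]
Q^3 = (Q^1)²·Q = [[3,2],[2,1]]
Q^6 = (Q^3)² = [[13,8],[8,5]]
Q^12 = (Q^6)² = [[233,144],[144,89]]
Q^24 = (Q^12)² = [[610,243],[243,367]]
Q^49 = (Q^24)²·Q = [[55,34],[34,21]]
Q^98 = (Q^49)² = [[491,124],[124,367]]
Q^197 = (Q^98)²·Q = [[614,2],[2,612]]
Q^395 = (Q^197)²·Q = [[612,5],[5,607]]
F_395 mod 615 = Q^395[0][1] = 5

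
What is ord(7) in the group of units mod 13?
12

13 is prime, so ord(7) divides φ(13) = 12.
Divisors of 12: 1, 2, 3, 4, 6, 12.
Repeated squaring: 7^1 ≡ 7, 7^2 ≡ 10, 7^4 ≡ 9, 7^8 ≡ 3 (mod 13).
Test 7^d mod 13 for each divisor d in increasing order:
7^1 ≡ 7
7^2 ≡ 10
7^3 = 7^2·7^1 ≡ 5
7^4 ≡ 9
7^6 = 7^4·7^2 ≡ 12
7^12 = 7^8·7^4 ≡ 1  ← first divisor giving 1
The order is 12.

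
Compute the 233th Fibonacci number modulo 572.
541

Matrix identity: Q^n = [[F_(n+1), F_n], [F_n, F_(n-1)]] with Q = [[1,1],[1,0]].
n = 233 = 11101001₂. Square-and-multiply, entries mod 572:
Q^1 = [[1,1],[1,0]]
Q^3 = (Q^1)²·Q = [[3,2],[2,1]]
Q^7 = (Q^3)²·Q = [[21,13],[13,8]]
Q^14 = (Q^7)² = [[38,377],[377,233]]
Q^29 = (Q^14)²·Q = [[352,1],[1,351]]
Q^58 = (Q^29)² = [[353,131],[131,222]]
Q^116 = (Q^58)² = [[486,393],[393,93]]
Q^233 = (Q^116)²·Q = [[432,541],[541,463]]
F_233 mod 572 = Q^233[0][1] = 541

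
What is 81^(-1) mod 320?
241

gcd(81, 320) = 1, so the inverse exists.
Extended Euclidean algorithm on (320, 81):
320 = 3 × 81 + 77  ⟹  77 = (1)·320 + (-3)·81
81 = 1 × 77 + 4  ⟹  4 = (-1)·320 + (4)·81
77 = 19 × 4 + 1  ⟹  1 = (20)·320 + (-79)·81
So (-79)·81 ≡ 1 (mod 320), i.e. 81^(-1) ≡ -79 ≡ 241 (mod 320).
Check: 81 × 241 = 19521 ≡ 1 (mod 320)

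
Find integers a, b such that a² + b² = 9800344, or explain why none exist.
Not possible

Factorization: 9800344 = 2^3 × 107^3
By Fermat: n is sum of two squares iff every prime p ≡ 3 (mod 4) appears to even power.
Prime(s) ≡ 3 (mod 4) with odd exponent: [(107, 3)]
Therefore 9800344 cannot be expressed as a² + b².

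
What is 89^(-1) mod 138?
107

gcd(89, 138) = 1, so the inverse exists.
Extended Euclidean algorithm on (138, 89):
138 = 1 × 89 + 49  ⟹  49 = (1)·138 + (-1)·89
89 = 1 × 49 + 40  ⟹  40 = (-1)·138 + (2)·89
49 = 1 × 40 + 9  ⟹  9 = (2)·138 + (-3)·89
40 = 4 × 9 + 4  ⟹  4 = (-9)·138 + (14)·89
9 = 2 × 4 + 1  ⟹  1 = (20)·138 + (-31)·89
So (-31)·89 ≡ 1 (mod 138), i.e. 89^(-1) ≡ -31 ≡ 107 (mod 138).
Check: 89 × 107 = 9523 ≡ 1 (mod 138)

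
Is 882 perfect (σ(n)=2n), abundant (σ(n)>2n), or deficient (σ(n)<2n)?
abundant

Proper divisors of 882: sum = 1 + 2 + 3 + 6 + 7 + 9 + 14 + 18 + ... + 126 + 147 + 294 + 441 (17 divisors) = 1341
Since 1341 > 882, 882 is abundant.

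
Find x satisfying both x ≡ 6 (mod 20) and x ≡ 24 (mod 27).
186

Using Chinese Remainder Theorem:
M = 20 × 27 = 540
M1 = 27, M2 = 20
y1 = 27^(-1) mod 20 = 3
y2 = 20^(-1) mod 27 = 23
x = (6×27×3 + 24×20×23) mod 540 = 186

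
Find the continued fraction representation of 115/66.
[1; 1, 2, 1, 7, 2]

Euclidean algorithm steps:
115 = 1 × 66 + 49
66 = 1 × 49 + 17
49 = 2 × 17 + 15
17 = 1 × 15 + 2
15 = 7 × 2 + 1
2 = 2 × 1 + 0
Continued fraction: [1; 1, 2, 1, 7, 2]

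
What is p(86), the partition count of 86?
34262962

p(n) counts ways to write n as a sum of positive integers (order ignored).
Euler's pentagonal recurrence: p(k) = p(k-1) + p(k-2) - p(k-5) - p(k-7) + p(k-12) + p(k-15) - ... (offsets j(3j∓1)/2, signs ++--, p(0)=1, p(<0)=0).
DP table for k = 0..85: p(0)=1, p(1)=1, p(2)=2, p(3)=3, p(4)=5, p(5)=7, p(6)=11, p(7)=15, p(8)=22, p(9)=30, p(10)=42, p(11)=56, p(12)=77, p(13)=101, p(14)=135, p(15)=176, p(16)=231, p(17)=297, p(18)=385, p(19)=490, p(20)=627, p(21)=792, p(22)=1002, p(23)=1255, p(24)=1575, p(25)=1958, p(26)=2436, p(27)=3010, p(28)=3718, p(29)=4565, p(30)=5604, p(31)=6842, p(32)=8349, p(33)=10143, p(34)=12310, p(35)=14883, p(36)=17977, p(37)=21637, p(38)=26015, p(39)=31185, p(40)=37338, p(41)=44583, p(42)=53174, p(43)=63261, p(44)=75175, p(45)=89134, p(46)=105558, p(47)=124754, p(48)=147273, p(49)=173525, p(50)=204226, p(51)=239943, p(52)=281589, p(53)=329931, p(54)=386155, p(55)=451276, p(56)=526823, p(57)=614154, p(58)=715220, p(59)=831820, p(60)=966467, p(61)=1121505, p(62)=1300156, p(63)=1505499, p(64)=1741630, p(65)=2012558, p(66)=2323520, p(67)=2679689, p(68)=3087735, p(69)=3554345, p(70)=4087968, p(71)=4697205, p(72)=5392783, p(73)=6185689, p(74)=7089500, p(75)=8118264, p(76)=9289091, p(77)=10619863, p(78)=12132164, p(79)=13848650, p(80)=15796476, p(81)=18004327, p(82)=20506255, p(83)=23338469, p(84)=26543660, p(85)=30167357.
Final step: p(86) = p(85) + p(84) - p(81) - p(79) + p(74) + p(71) - p(64) - p(60) + p(51) + p(46) - p(35) - p(29) + p(16) + p(9)
= 30167357 + 26543660 - 18004327 - 13848650 + 7089500 + 4697205 - 1741630 - 966467 + 239943 + 105558 - 14883 - 4565 + 231 + 30
= 34262962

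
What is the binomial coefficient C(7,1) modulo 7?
0

Using Lucas' theorem:
Write n=7 and k=1 in base 7:
n in base 7: [1, 0]
k in base 7: [0, 1]
C(7,1) mod 7 = ∏ C(n_i, k_i) mod 7
Digit binomials (mod 7): C(1,0) = 1; C(0,1) = 0 (k_i > n_i)
Product: 1 × 0 = 0 ≡ 0 (mod 7)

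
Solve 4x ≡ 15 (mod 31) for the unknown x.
x ≡ 27 (mod 31)

gcd(4, 31) = 1, which divides 15, so solutions exist.
Find 4^(-1) mod 31 by the extended Euclidean algorithm:
31 = 7 × 4 + 3  ⟹  3 = (1)·31 + (-7)·4
4 = 1 × 3 + 1  ⟹  1 = (-1)·31 + (8)·4
So (8)·4 ≡ 1 (mod 31), i.e. 4^(-1) ≡ 8 (mod 31).
x ≡ 8 × 15 = 120 ≡ 27 (mod 31).
Check: 4 × 27 = 108 ≡ 15 (mod 31).
Unique solution: x ≡ 27 (mod 31)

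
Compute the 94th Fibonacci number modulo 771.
635

Matrix identity: Q^n = [[F_(n+1), F_n], [F_n, F_(n-1)]] with Q = [[1,1],[1,0]].
n = 94 = 1011110₂. Square-and-multiply, entries mod 771:
Q^1 = [[1,1],[1,0]]
Q^2 = (Q^1)² = [[2,1],[1,1]]
Q^5 = (Q^2)²·Q = [[8,5],[5,3]]
Q^11 = (Q^5)²·Q = [[144,89],[89,55]]
Q^23 = (Q^11)²·Q = [[108,130],[130,749]]
Q^47 = (Q^23)²·Q = [[423,37],[37,386]]
Q^94 = (Q^47)² = [[655,635],[635,20]]
F_94 mod 771 = Q^94[0][1] = 635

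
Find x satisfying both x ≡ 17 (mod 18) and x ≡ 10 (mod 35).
395

Using Chinese Remainder Theorem:
M = 18 × 35 = 630
M1 = 35, M2 = 18
y1 = 35^(-1) mod 18 = 17
y2 = 18^(-1) mod 35 = 2
x = (17×35×17 + 10×18×2) mod 630 = 395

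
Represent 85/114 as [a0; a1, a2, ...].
[0; 1, 2, 1, 13, 2]

Euclidean algorithm steps:
85 = 0 × 114 + 85
114 = 1 × 85 + 29
85 = 2 × 29 + 27
29 = 1 × 27 + 2
27 = 13 × 2 + 1
2 = 2 × 1 + 0
Continued fraction: [0; 1, 2, 1, 13, 2]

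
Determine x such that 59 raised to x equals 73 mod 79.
14

Baby-step giant-step with step n = ⌈√79⌉ = 9.
Baby steps 59^j mod 79 (j:value) for j=0..8: 0:1, 1:59, 2:5, 3:58, 4:25, 5:53, 6:46, 7:28, 8:72.
Giant-step multiplier: 59^(-9) ≡ 59^(78-9) = 59^69 ≡ 57 (mod 79).
Giant steps γ_i = 73·57^i mod 79: γ_0=73, γ_1=53 (in table at j=5).
x = i·n + j = 1·9 + 5 = 14.
Check: 59^14 ≡ 73 (mod 79).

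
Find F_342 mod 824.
200

Matrix identity: Q^n = [[F_(n+1), F_n], [F_n, F_(n-1)]] with Q = [[1,1],[1,0]].
n = 342 = 101010110₂. Square-and-multiply, entries mod 824:
Q^1 = [[1,1],[1,0]]
Q^2 = (Q^1)² = [[2,1],[1,1]]
Q^5 = (Q^2)²·Q = [[8,5],[5,3]]
Q^10 = (Q^5)² = [[89,55],[55,34]]
Q^21 = (Q^10)²·Q = [[407,234],[234,173]]
Q^42 = (Q^21)² = [[397,584],[584,637]]
Q^85 = (Q^42)²·Q = [[9,145],[145,688]]
Q^171 = (Q^85)²·Q = [[219,506],[506,537]]
Q^342 = (Q^171)² = [[765,200],[200,565]]
F_342 mod 824 = Q^342[0][1] = 200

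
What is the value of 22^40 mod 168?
64

Repeated squaring. Binary of 40 = 101000.
22^1 ≡ 22 (mod 168); 22^2 ≡ 148 (mod 168); 22^4 ≡ 64 (mod 168); 22^8 ≡ 64 (mod 168); 22^16 ≡ 64 (mod 168); 22^32 ≡ 64 (mod 168)
22^40 = 22^8 × 22^32 ≡ 64 (mod 168)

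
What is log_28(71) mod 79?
75

Baby-step giant-step with step n = ⌈√79⌉ = 9.
Baby steps 28^j mod 79 (j:value) for j=0..8: 0:1, 1:28, 2:73, 3:69, 4:36, 5:60, 6:21, 7:35, 8:32.
Giant-step multiplier: 28^(-9) ≡ 28^(78-9) = 28^69 ≡ 41 (mod 79).
Giant steps γ_i = 71·41^i mod 79: γ_0=71, γ_1=67, γ_2=61, γ_3=52, γ_4=78, γ_5=38, γ_6=57, γ_7=46, γ_8=69 (in table at j=3).
x = i·n + j = 8·9 + 3 = 75.
Check: 28^75 ≡ 71 (mod 79).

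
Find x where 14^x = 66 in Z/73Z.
21

Baby-step giant-step with step n = ⌈√73⌉ = 9.
Baby steps 14^j mod 73 (j:value) for j=0..8: 0:1, 1:14, 2:50, 3:43, 4:18, 5:33, 6:24, 7:44, 8:32.
Giant-step multiplier: 14^(-9) ≡ 14^(72-9) = 14^63 ≡ 22 (mod 73).
Giant steps γ_i = 66·22^i mod 73: γ_0=66, γ_1=65, γ_2=43 (in table at j=3).
x = i·n + j = 2·9 + 3 = 21.
Check: 14^21 ≡ 66 (mod 73).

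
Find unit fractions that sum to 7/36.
1/6 + 1/36

Greedy algorithm:
7/36: ceiling(36/7) = 6, use 1/6
1/36: ceiling(36/1) = 36, use 1/36
Result: 7/36 = 1/6 + 1/36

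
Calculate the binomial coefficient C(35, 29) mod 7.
0

Using Lucas' theorem:
Write n=35 and k=29 in base 7:
n in base 7: [5, 0]
k in base 7: [4, 1]
C(35,29) mod 7 = ∏ C(n_i, k_i) mod 7
Digit binomials (mod 7): C(5,4) = 5; C(0,1) = 0 (k_i > n_i)
Product: 5 × 0 = 0 ≡ 0 (mod 7)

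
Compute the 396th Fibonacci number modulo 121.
74

Matrix identity: Q^n = [[F_(n+1), F_n], [F_n, F_(n-1)]] with Q = [[1,1],[1,0]].
n = 396 = 110001100₂. Square-and-multiply, entries mod 121:
Q^1 = [[1,1],[1,0]]
Q^3 = (Q^1)²·Q = [[3,2],[2,1]]
Q^6 = (Q^3)² = [[13,8],[8,5]]
Q^12 = (Q^6)² = [[112,23],[23,89]]
Q^24 = (Q^12)² = [[5,25],[25,101]]
Q^49 = (Q^24)²·Q = [[33,45],[45,109]]
Q^99 = (Q^49)²·Q = [[66,89],[89,98]]
Q^198 = (Q^99)² = [[56,76],[76,101]]
Q^396 = (Q^198)² = [[79,74],[74,5]]
F_396 mod 121 = Q^396[0][1] = 74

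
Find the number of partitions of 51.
239943

p(n) counts ways to write n as a sum of positive integers (order ignored).
Euler's pentagonal recurrence: p(k) = p(k-1) + p(k-2) - p(k-5) - p(k-7) + p(k-12) + p(k-15) - ... (offsets j(3j∓1)/2, signs ++--, p(0)=1, p(<0)=0).
DP table for k = 0..50: p(0)=1, p(1)=1, p(2)=2, p(3)=3, p(4)=5, p(5)=7, p(6)=11, p(7)=15, p(8)=22, p(9)=30, p(10)=42, p(11)=56, p(12)=77, p(13)=101, p(14)=135, p(15)=176, p(16)=231, p(17)=297, p(18)=385, p(19)=490, p(20)=627, p(21)=792, p(22)=1002, p(23)=1255, p(24)=1575, p(25)=1958, p(26)=2436, p(27)=3010, p(28)=3718, p(29)=4565, p(30)=5604, p(31)=6842, p(32)=8349, p(33)=10143, p(34)=12310, p(35)=14883, p(36)=17977, p(37)=21637, p(38)=26015, p(39)=31185, p(40)=37338, p(41)=44583, p(42)=53174, p(43)=63261, p(44)=75175, p(45)=89134, p(46)=105558, p(47)=124754, p(48)=147273, p(49)=173525, p(50)=204226.
Final step: p(51) = p(50) + p(49) - p(46) - p(44) + p(39) + p(36) - p(29) - p(25) + p(16) + p(11) - p(0)
= 204226 + 173525 - 105558 - 75175 + 31185 + 17977 - 4565 - 1958 + 231 + 56 - 1
= 239943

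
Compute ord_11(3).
5

11 is prime, so ord(3) divides φ(11) = 10.
Divisors of 10: 1, 2, 5, 10.
Repeated squaring: 3^1 ≡ 3, 3^2 ≡ 9, 3^4 ≡ 4, 3^8 ≡ 5 (mod 11).
Test 3^d mod 11 for each divisor d in increasing order:
3^1 ≡ 3
3^2 ≡ 9
3^5 = 3^4·3^1 ≡ 1  ← first divisor giving 1
The order is 5.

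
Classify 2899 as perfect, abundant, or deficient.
deficient

Proper divisors of 2899: sum = 1 + 13 + 223 = 237
Since 237 < 2899, 2899 is deficient.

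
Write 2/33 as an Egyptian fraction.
1/17 + 1/561

Greedy algorithm:
2/33: ceiling(33/2) = 17, use 1/17
1/561: ceiling(561/1) = 561, use 1/561
Result: 2/33 = 1/17 + 1/561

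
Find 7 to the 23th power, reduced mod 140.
63

Repeated squaring. Binary of 23 = 10111.
7^1 ≡ 7 (mod 140); 7^2 ≡ 49 (mod 140); 7^4 ≡ 21 (mod 140); 7^8 ≡ 21 (mod 140); 7^16 ≡ 21 (mod 140)
7^23 = 7^1 × 7^2 × 7^4 × 7^16 ≡ 63 (mod 140)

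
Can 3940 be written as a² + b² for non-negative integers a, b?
24² + 58² (a=24, b=58)

Factorization: 3940 = 2^2 × 5 × 197
By Fermat: n is sum of two squares iff every prime p ≡ 3 (mod 4) appears to even power.
All primes ≡ 3 (mod 4) appear to even power.
Search a = 0, 1, 2, … for 3940 - a² a perfect square: first hit at a = 24: 3940 - 576 = 3364 = 58².
3940 = 24² + 58² = 576 + 3364 ✓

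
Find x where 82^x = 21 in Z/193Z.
28

Baby-step giant-step with step n = ⌈√193⌉ = 14.
Baby steps 82^j mod 193 (j:value) for j=0..13: 0:1, 1:82, 2:162, 3:160, 4:189, 5:58, 6:124, 7:132, 8:16, 9:154, 10:83, 11:51, 12:129, 13:156.
Giant-step multiplier: 82^(-14) ≡ 82^(192-14) = 82^178 ≡ 168 (mod 193).
Giant steps γ_i = 21·168^i mod 193: γ_0=21, γ_1=54, γ_2=1 (in table at j=0).
x = i·n + j = 2·14 + 0 = 28.
Check: 82^28 ≡ 21 (mod 193).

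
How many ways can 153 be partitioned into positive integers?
54770336324

p(n) counts ways to write n as a sum of positive integers (order ignored).
Euler's pentagonal recurrence: p(k) = p(k-1) + p(k-2) - p(k-5) - p(k-7) + p(k-12) + p(k-15) - ... (offsets j(3j∓1)/2, signs ++--, p(0)=1, p(<0)=0).
DP table for k = 0..152: p(0)=1, p(1)=1, p(2)=2, p(3)=3, p(4)=5, p(5)=7, p(6)=11, p(7)=15, p(8)=22, p(9)=30, p(10)=42, p(11)=56, p(12)=77, p(13)=101, p(14)=135, p(15)=176, p(16)=231, p(17)=297, p(18)=385, p(19)=490, p(20)=627, p(21)=792, p(22)=1002, p(23)=1255, p(24)=1575, p(25)=1958, p(26)=2436, p(27)=3010, p(28)=3718, p(29)=4565, p(30)=5604, p(31)=6842, p(32)=8349, p(33)=10143, p(34)=12310, p(35)=14883, p(36)=17977, p(37)=21637, p(38)=26015, p(39)=31185, p(40)=37338, p(41)=44583, p(42)=53174, p(43)=63261, p(44)=75175, p(45)=89134, p(46)=105558, p(47)=124754, p(48)=147273, p(49)=173525, p(50)=204226, p(51)=239943, p(52)=281589, p(53)=329931, p(54)=386155, p(55)=451276, p(56)=526823, p(57)=614154, p(58)=715220, p(59)=831820, p(60)=966467, p(61)=1121505, p(62)=1300156, p(63)=1505499, p(64)=1741630, p(65)=2012558, p(66)=2323520, p(67)=2679689, p(68)=3087735, p(69)=3554345, p(70)=4087968, p(71)=4697205, p(72)=5392783, p(73)=6185689, p(74)=7089500, p(75)=8118264, p(76)=9289091, p(77)=10619863, p(78)=12132164, p(79)=13848650, p(80)=15796476, p(81)=18004327, p(82)=20506255, p(83)=23338469, p(84)=26543660, p(85)=30167357, p(86)=34262962, p(87)=38887673, p(88)=44108109, p(89)=49995925, p(90)=56634173, p(91)=64112359, p(92)=72533807, p(93)=82010177, p(94)=92669720, p(95)=104651419, p(96)=118114304, p(97)=133230930, p(98)=150198136, p(99)=169229875, p(100)=190569292, p(101)=214481126, p(102)=241265379, p(103)=271248950, p(104)=304801365, p(105)=342325709, p(106)=384276336, p(107)=431149389, p(108)=483502844, p(109)=541946240, p(110)=607163746, p(111)=679903203, p(112)=761002156, p(113)=851376628, p(114)=952050665, p(115)=1064144451, p(116)=1188908248, p(117)=1327710076, p(118)=1482074143, p(119)=1653668665, p(120)=1844349560, p(121)=2056148051, p(122)=2291320912, p(123)=2552338241, p(124)=2841940500, p(125)=3163127352, p(126)=3519222692, p(127)=3913864295, p(128)=4351078600, p(129)=4835271870, p(130)=5371315400, p(131)=5964539504, p(132)=6620830889, p(133)=7346629512, p(134)=8149040695, p(135)=9035836076, p(136)=10015581680, p(137)=11097645016, p(138)=12292341831, p(139)=13610949895, p(140)=15065878135, p(141)=16670689208, p(142)=18440293320, p(143)=20390982757, p(144)=22540654445, p(145)=24908858009, p(146)=27517052599, p(147)=30388671978, p(148)=33549419497, p(149)=37027355200, p(150)=40853235313, p(151)=45060624582, p(152)=49686288421.
Final step: p(153) = p(152) + p(151) - p(148) - p(146) + p(141) + p(138) - p(131) - p(127) + p(118) + p(113) - p(102) - p(96) + p(83) + p(76) - p(61) - p(53) + p(36) + p(27) - p(8)
= 49686288421 + 45060624582 - 33549419497 - 27517052599 + 16670689208 + 12292341831 - 5964539504 - 3913864295 + 1482074143 + 851376628 - 241265379 - 118114304 + 23338469 + 9289091 - 1121505 - 329931 + 17977 + 3010 - 22
= 54770336324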